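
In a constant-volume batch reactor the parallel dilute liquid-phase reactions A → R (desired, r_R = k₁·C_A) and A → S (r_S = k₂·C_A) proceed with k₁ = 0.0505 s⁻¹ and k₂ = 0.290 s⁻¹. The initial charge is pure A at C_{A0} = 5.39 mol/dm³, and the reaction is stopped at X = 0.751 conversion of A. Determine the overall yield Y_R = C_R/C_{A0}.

0.111

C_A = C_{A0}(1−X) = 1.342 mol/dm³.
Both paths are first order in A, so the instantaneous fraction to R is constant: dC_R/d(−C_A) = k₁/(k₁+k₂) = 0.1483.
C_R = 0.1483·(C_{A0}−C_A) = 0.1483×4.048 = 0.600 mol/dm³.
Y_R = C_R/C_{A0} = 0.6003/5.39 = 0.111.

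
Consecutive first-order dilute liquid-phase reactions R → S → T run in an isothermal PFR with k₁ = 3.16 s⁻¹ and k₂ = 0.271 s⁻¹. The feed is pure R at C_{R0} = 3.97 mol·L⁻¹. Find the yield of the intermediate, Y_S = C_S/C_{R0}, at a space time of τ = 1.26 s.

0.757

For first-order series with pure R initially, C_S(τ) = k₁C_{R0}/(k₂−k₁)·(e^(−k₁τ) − e^(−k₂τ)).
e^(−k₁τ) = e^(−3.16×1.26) = e^(−3.982) = 0.01866; e^(−k₂τ) = e^(−0.3415) = 0.7107.
C_S = 3.16×3.97/(0.271−3.16) × (0.01866−0.7107) = (-4.342)×(-0.6921) = 3.005 mol·L⁻¹.
Y_S = C_S/C_{R0} = 3.005/3.97 = 0.757.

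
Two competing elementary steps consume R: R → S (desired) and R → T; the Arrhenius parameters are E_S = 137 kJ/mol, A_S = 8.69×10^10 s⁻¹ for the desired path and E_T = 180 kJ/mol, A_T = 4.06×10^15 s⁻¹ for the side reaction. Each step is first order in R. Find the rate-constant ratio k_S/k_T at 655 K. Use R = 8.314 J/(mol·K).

0.0575

Since both paths have the same order in R, the concentration cancels and S_{S/T} = k_S/k_T = (A_S/A_T)·exp[(E_T−E_S)/(RT)].
(E_T−E_S)/(RT) = (180−137)×10³/(8.314×655) = 43000/5446 = 7.896.
k_S/k_T = (8.69×10^10/4.06×10^15)·exp(7.896) = 2.140×10^-5 × 2687 = 0.0575.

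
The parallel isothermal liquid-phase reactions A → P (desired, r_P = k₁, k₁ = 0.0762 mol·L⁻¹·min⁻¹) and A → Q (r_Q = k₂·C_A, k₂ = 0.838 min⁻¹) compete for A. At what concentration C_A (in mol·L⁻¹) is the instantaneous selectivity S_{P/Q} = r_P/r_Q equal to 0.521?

0.175 mol·L⁻¹

S_{P/Q} = (k₁/k₂)·C_A⁻¹ ⇒ C_A = (S·k₂/k₁)^(-1).
= (0.521×0.838/0.0762)^(-1) = (5.730)^(-1) = 0.175 mol·L⁻¹.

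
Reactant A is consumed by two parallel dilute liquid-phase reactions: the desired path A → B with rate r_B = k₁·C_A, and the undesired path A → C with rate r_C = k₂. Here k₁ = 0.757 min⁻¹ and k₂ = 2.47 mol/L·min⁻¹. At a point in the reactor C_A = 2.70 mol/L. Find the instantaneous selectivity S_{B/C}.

S_{B/C} = r_B/r_C = (k₁·C_A)/(k₂) = (k₁/k₂)·C_A.
= (0.757×2.700) / (2.47) = 2.044/2.470 = 0.827.
Since the desired path is higher order in A, keeping C_A high (PFR or concentrated feed) favours B.

0.827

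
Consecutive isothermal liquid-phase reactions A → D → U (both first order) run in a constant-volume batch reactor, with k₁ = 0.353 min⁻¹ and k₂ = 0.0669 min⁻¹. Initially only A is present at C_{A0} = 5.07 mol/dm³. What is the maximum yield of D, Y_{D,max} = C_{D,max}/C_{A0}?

At the optimum, C_{D,max}/C_{A0} = (k₁/k₂)^[k₂/(k₂−k₁)].
= (0.353/0.0669)^(0.0669/(0.0669−0.353)) = (5.277)^(-0.2338) = 0.6778.

0.678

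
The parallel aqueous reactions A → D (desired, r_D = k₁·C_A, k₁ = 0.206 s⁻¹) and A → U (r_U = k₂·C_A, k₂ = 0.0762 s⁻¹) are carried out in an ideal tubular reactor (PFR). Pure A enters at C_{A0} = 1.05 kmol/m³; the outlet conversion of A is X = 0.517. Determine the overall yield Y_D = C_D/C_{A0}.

C_A = C_{A0}(1−X) = 0.5071 kmol/m³.
Both paths are first order in A, so the instantaneous fraction to D is constant: dC_D/d(−C_A) = k₁/(k₁+k₂) = 0.7300.
C_D = 0.7300·(C_{A0}−C_A) = 0.7300×0.5429 = 0.396 kmol/m³.
Y_D = C_D/C_{A0} = 0.3963/1.05 = 0.377.

0.377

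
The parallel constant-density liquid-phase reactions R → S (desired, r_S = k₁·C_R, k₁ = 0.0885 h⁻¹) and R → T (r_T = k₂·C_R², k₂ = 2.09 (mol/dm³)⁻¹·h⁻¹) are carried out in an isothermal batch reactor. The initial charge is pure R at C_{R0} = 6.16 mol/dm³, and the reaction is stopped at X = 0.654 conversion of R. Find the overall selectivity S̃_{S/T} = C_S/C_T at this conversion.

0.0111

C_R = C_{R0}(1−X) = 2.131 mol/dm³.
Along a PFR/batch, dC_S/dC_R = −r_S/(r_S+r_T) = −k₁/(k₁+k₂·C_R).
Integrating from C_{R0} to C_R: C_S = (0.0885/2.09)·ln[(0.0885+2.09·6.16)/(0.0885+2.09·2.13)] = 0.04234·ln(12.96/4.543) = 0.04440 mol/dm³.
C_T = (C_{R0}−C_R)−C_S = 3.984 mol/dm³; S̃_{S/T} = 0.04440/3.984 = 0.0111.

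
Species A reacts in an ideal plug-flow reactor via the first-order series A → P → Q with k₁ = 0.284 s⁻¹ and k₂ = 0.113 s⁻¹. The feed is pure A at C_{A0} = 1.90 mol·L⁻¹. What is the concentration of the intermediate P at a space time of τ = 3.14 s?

For first-order series with pure A initially, C_P(τ) = k₁C_{A0}/(k₂−k₁)·(e^(−k₁τ) − e^(−k₂τ)).
e^(−k₁τ) = e^(−0.284×3.14) = e^(−0.8918) = 0.4099; e^(−k₂τ) = e^(−0.3548) = 0.7013.
C_P = 0.284×1.90/(0.113−0.284) × (0.4099−0.7013) = (-3.156)×(-0.2914) = 0.9194 mol·L⁻¹.

0.919 mol·L⁻¹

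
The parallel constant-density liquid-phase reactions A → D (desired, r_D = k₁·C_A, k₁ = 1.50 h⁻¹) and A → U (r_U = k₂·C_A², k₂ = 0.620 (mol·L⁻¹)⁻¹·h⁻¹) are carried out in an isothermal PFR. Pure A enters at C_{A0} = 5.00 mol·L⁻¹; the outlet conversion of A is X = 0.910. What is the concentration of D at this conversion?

C_A = C_{A0}(1−X) = 0.4500 mol·L⁻¹.
Along a PFR/batch, dC_D/dC_A = −r_D/(r_D+r_U) = −k₁/(k₁+k₂·C_A).
Integrating from C_{A0} to C_A: C_D = (1.50/0.620)·ln[(1.50+0.620·5.00)/(1.50+0.620·0.450)] = 2.419·ln(4.600/1.779) = 2.298 mol·L⁻¹.

2.30 mol·L⁻¹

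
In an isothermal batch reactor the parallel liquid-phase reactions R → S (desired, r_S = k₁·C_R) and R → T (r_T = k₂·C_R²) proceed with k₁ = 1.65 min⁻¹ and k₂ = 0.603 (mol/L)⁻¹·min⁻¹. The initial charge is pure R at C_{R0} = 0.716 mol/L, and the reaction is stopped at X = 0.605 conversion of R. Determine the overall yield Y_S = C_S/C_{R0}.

C_R = C_{R0}(1−X) = 0.2828 mol/L.
Along a PFR/batch, dC_S/dC_R = −r_S/(r_S+r_T) = −k₁/(k₁+k₂·C_R).
Integrating from C_{R0} to C_R: C_S = (1.65/0.603)·ln[(1.65+0.603·0.716)/(1.65+0.603·0.283)] = 2.736·ln(2.082/1.821) = 0.3669 mol/L.
Y_S = C_S/C_{R0} = 0.3669/0.716 = 0.512.

0.512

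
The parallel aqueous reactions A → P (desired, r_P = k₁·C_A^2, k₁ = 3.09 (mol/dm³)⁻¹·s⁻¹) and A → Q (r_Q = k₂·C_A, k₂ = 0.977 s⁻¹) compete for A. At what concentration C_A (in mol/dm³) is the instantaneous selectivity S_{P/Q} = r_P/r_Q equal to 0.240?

S_{P/Q} = (k₁/k₂)·C_A ⇒ C_A = S·k₂/k₁.
= 0.240×0.977/3.09 = 0.0759 mol/dm³.

0.0759 mol/dm³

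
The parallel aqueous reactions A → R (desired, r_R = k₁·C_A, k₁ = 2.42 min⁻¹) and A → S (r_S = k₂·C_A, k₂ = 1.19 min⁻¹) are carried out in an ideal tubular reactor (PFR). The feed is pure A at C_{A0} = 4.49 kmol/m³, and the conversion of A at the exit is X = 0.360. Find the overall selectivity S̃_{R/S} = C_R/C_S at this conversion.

2.03

C_A = C_{A0}(1−X) = 2.874 kmol/m³.
Both paths are first order in A, so the instantaneous fraction to R is constant: dC_R/d(−C_A) = k₁/(k₁+k₂) = 0.6704.
C_R = 0.6704·(C_{A0}−C_A) = 0.6704×1.616 = 1.08 kmol/m³.
C_S = (C_{A0}−C_A)−C_R = 0.5328 kmol/m³; S̃_{R/S} = 1.084/0.5328 = 2.03.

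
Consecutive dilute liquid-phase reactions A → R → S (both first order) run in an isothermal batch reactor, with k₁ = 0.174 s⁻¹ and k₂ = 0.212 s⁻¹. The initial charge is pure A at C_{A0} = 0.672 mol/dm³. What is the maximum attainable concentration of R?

0.223 mol/dm³

For a first-order series the maximum intermediate yield is C_{R,max}/C_{A0} = (k₁/k₂)^[k₂/(k₂−k₁)].
= (0.174/0.212)^(0.212/(0.212−0.174)) = (0.8208)^(5.579) = 0.3322.
C_{R,max} = 0.3322×0.672 = 0.223 mol/dm³.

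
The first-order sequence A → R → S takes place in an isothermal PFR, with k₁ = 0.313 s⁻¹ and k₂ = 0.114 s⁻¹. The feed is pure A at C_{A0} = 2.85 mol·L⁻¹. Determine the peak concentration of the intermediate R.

1.60 mol·L⁻¹

For a first-order series the maximum intermediate yield is C_{R,max}/C_{A0} = (k₁/k₂)^[k₂/(k₂−k₁)].
= (0.313/0.114)^(0.114/(0.114−0.313)) = (2.746)^(-0.5729) = 0.5607.
C_{R,max} = 0.5607×2.85 = 1.60 mol·L⁻¹.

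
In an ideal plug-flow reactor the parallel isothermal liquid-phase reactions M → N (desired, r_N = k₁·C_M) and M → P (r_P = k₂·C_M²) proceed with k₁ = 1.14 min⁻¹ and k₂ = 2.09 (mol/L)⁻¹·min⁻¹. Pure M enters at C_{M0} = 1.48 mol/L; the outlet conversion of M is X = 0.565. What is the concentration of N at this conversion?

0.290 mol/L

C_M = C_{M0}(1−X) = 0.6438 mol/L.
Along a PFR/batch, dC_N/dC_M = −r_N/(r_N+r_P) = −k₁/(k₁+k₂·C_M).
Integrating from C_{M0} to C_M: C_N = (1.14/2.09)·ln[(1.14+2.09·1.48)/(1.14+2.09·0.644)] = 0.5455·ln(4.233/2.486) = 0.2904 mol/L.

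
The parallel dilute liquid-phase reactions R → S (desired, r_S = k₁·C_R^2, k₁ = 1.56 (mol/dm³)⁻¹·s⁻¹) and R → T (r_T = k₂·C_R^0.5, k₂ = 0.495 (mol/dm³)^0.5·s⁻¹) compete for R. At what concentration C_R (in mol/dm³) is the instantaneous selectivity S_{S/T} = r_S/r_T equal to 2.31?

0.813 mol/dm³

S_{S/T} = (k₁/k₂)·C_R^1.5 ⇒ C_R = (S·k₂/k₁)^(1/1.5).
= (2.31×0.495/1.56)^(0.6667) = (0.7330)^(0.6667) = 0.813 mol/dm³.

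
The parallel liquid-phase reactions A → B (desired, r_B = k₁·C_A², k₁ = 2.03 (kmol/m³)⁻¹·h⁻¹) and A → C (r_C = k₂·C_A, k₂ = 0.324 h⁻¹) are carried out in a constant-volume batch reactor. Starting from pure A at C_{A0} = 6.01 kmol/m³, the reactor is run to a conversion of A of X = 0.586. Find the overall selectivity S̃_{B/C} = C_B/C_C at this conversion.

25.1

C_A = C_{A0}(1−X) = 2.488 kmol/m³.
Along a PFR/batch, dC_C/dC_A = −r_C/(r_B+r_C) = −k₂/(k₂+k₁·C_A).
Integrating from C_{A0} to C_A: C_C = (0.324/2.03)·ln[(0.324+2.03·6.01)/(0.324+2.03·2.49)] = 0.1596·ln(12.52/5.375) = 0.1350 kmol/m³.
Then C_B = (C_{A0}−C_A) − C_C = 3.522 − 0.1350 = 3.387 kmol/m³.
S̃_{B/C} = C_B/C_C = 3.387/0.1350 = 25.1.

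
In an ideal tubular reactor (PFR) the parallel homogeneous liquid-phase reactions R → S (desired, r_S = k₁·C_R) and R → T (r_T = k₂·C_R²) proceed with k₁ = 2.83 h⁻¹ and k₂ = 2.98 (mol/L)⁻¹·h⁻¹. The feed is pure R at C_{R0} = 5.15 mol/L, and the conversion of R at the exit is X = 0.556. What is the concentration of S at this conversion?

0.602 mol/L

C_R = C_{R0}(1−X) = 2.287 mol/L.
Along a PFR/batch, dC_S/dC_R = −r_S/(r_S+r_T) = −k₁/(k₁+k₂·C_R).
Integrating from C_{R0} to C_R: C_S = (2.83/2.98)·ln[(2.83+2.98·5.15)/(2.83+2.98·2.29)] = 0.9497·ln(18.18/9.644) = 0.6019 mol/L.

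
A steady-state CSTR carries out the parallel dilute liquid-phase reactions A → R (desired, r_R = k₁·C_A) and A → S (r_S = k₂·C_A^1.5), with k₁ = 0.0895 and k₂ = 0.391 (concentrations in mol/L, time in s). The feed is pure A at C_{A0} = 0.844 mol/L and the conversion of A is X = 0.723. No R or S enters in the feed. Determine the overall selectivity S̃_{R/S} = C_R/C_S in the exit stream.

0.473

Exit C_A = C_{A0}(1−X) = 0.844×0.277 = 0.2338 mol/L.
In a CSTR the entire volume is at exit conditions, so r_R = 0.0895×0.2338 = 0.02092 and r_S = 0.391×0.2338^1.5 = 0.04420.
Overall selectivity = C_R/C_S = r_Rτ/(r_Sτ) = r_R/r_S = 0.473.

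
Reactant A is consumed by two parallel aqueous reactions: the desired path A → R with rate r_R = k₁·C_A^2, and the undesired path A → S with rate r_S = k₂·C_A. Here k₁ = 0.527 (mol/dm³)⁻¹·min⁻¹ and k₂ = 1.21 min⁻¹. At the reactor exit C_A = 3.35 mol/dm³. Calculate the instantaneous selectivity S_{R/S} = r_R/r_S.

1.46

S_{R/S} = r_R/r_S = (k₁·C_A^2)/(k₂·C_A) = (k₁/k₂)·C_A.
= (0.527×3.350^2) / (1.21×3.350) = 5.914/4.053 = 1.46.
Since the desired path is higher order in A, keeping C_A high (PFR or concentrated feed) favours R.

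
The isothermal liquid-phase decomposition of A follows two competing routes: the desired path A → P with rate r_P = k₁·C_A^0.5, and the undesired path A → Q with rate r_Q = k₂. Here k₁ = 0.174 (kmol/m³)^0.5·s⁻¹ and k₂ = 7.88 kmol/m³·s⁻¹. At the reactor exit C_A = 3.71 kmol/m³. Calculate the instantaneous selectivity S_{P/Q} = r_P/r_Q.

S_{P/Q} = r_P/r_Q = (k₁·C_A^0.5)/(k₂) = (k₁/k₂)·C_A^0.5.
= (0.174×3.710^0.5) / (7.88) = 0.3351/7.880 = 0.0425.
Since the desired path is higher order in A, keeping C_A high (PFR or concentrated feed) favours P.

0.0425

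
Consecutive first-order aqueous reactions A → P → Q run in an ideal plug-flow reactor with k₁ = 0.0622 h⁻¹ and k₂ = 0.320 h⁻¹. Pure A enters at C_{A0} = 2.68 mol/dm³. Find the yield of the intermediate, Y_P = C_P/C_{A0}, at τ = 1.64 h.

For first-order series with pure A initially, C_P(τ) = k₁C_{A0}/(k₂−k₁)·(e^(−k₁τ) − e^(−k₂τ)).
e^(−k₁τ) = e^(−0.0622×1.64) = e^(−0.1020) = 0.9030; e^(−k₂τ) = e^(−0.5248) = 0.5917.
C_P = 0.0622×2.68/(0.320−0.0622) × (0.9030−0.5917) = 0.6466×0.3113 = 0.2013 mol/dm³.
Y_P = C_P/C_{A0} = 0.2013/2.68 = 0.0751.

0.0751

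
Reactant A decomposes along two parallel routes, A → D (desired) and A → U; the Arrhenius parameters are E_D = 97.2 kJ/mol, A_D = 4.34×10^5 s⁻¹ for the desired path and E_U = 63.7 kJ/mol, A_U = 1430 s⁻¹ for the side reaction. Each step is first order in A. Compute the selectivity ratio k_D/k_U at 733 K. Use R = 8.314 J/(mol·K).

With equal orders, S_{D/U} = k_D/k_U = (A_D/A_U)·exp[(E_U−E_D)/(RT)].
(E_U−E_D)/(RT) = (63.7−97.2)×10³/(8.314×733) = -33500/6094 = -5.497.
k_D/k_U = (4.34×10^5/1430)·exp(-5.497) = 303.5 × 0.004099 = 1.24.
Since E_D > E_U, raising the temperature improves selectivity toward D.

1.24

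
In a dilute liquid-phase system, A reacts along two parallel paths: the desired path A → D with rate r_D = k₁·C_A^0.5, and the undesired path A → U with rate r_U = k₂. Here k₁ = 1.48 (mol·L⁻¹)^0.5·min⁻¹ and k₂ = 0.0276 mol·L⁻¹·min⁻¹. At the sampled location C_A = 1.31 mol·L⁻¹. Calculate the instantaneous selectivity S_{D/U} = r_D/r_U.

61.4

S_{D/U} = r_D/r_U = (k₁·C_A^0.5)/(k₂) = (k₁/k₂)·C_A^0.5.
= (1.48×1.310^0.5) / (0.0276) = 1.694/0.02760 = 61.4.
Since the desired path is higher order in A, keeping C_A high (PFR or concentrated feed) favours D.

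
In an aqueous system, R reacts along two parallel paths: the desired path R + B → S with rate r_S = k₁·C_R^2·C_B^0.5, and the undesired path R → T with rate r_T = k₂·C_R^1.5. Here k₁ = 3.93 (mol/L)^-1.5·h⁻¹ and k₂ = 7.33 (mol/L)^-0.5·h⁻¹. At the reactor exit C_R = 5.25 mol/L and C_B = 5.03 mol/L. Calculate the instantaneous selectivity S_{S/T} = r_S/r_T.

2.76

S_{S/T} = r_S/r_T = (k₁·C_R^2·C_B^0.5)/(k₂·C_R^1.5) = (k₁/k₂)·C_R^0.5·C_B^0.5.
= (3.93×5.250^2×5.030^0.5) / (7.33×5.250^1.5) = 242.9/88.17 = 2.76.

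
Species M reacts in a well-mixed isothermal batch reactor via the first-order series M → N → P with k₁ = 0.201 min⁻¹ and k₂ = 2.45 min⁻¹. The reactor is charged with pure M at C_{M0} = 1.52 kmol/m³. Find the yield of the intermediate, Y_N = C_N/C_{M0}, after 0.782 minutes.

0.0632

For first-order series with pure M initially, C_N(t) = k₁C_{M0}/(k₂−k₁)·(e^(−k₁t) − e^(−k₂t)).
e^(−k₁t) = e^(−0.201×0.782) = e^(−0.1572) = 0.8545; e^(−k₂t) = e^(−1.916) = 0.1472.
C_N = 0.201×1.52/(2.45−0.201) × (0.8545−0.1472) = 0.1358×0.7073 = 0.09609 kmol/m³.
Y_N = C_N/C_{M0} = 0.09609/1.52 = 0.0632.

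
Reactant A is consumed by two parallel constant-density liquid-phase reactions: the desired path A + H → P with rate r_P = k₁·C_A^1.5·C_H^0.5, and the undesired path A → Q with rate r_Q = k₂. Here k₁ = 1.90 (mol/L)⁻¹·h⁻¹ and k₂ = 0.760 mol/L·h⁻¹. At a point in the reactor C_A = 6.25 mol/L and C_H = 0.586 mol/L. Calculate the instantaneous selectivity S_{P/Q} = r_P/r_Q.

29.9

S_{P/Q} = r_P/r_Q = (k₁·C_A^1.5·C_H^0.5)/(k₂) = (k₁/k₂)·C_A^1.5·C_H^0.5.
= (1.90×6.250^1.5×0.5860^0.5) / (0.760) = 22.73/0.7600 = 29.9.
Since the desired path is higher order in A, keeping C_A high (PFR or concentrated feed) favours P.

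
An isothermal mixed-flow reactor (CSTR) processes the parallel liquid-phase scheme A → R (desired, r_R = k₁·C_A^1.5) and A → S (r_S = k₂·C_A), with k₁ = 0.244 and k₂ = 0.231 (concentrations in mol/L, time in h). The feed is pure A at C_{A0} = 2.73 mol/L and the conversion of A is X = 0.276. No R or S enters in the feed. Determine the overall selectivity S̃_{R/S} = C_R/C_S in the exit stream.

1.49

Exit C_A = C_{A0}(1−X) = 2.73×0.724 = 1.977 mol/L.
Rates in a CSTR are evaluated at the outlet concentration: r_R = 0.244×1.977^1.5 = 0.6780, r_S = 0.231×1.977 = 0.4566.
Overall selectivity = C_R/C_S = r_Rτ/(r_Sτ) = r_R/r_S = 1.49.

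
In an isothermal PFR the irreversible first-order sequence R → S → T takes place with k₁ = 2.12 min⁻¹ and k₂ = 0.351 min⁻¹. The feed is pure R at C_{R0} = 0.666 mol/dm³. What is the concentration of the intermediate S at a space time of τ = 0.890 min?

Solving the coupled first-order balances gives C_S(τ) = [k₁/(k₂−k₁)]·C_{R0}·(e^(−k₁τ) − e^(−k₂τ)).
e^(−k₁τ) = e^(−2.12×0.890) = e^(−1.887) = 0.1516; e^(−k₂τ) = e^(−0.3124) = 0.7317.
C_S = 2.12×0.666/(0.351−2.12) × (0.1516−0.7317) = (-0.7981)×(-0.5801) = 0.4630 mol/dm³.

0.463 mol/dm³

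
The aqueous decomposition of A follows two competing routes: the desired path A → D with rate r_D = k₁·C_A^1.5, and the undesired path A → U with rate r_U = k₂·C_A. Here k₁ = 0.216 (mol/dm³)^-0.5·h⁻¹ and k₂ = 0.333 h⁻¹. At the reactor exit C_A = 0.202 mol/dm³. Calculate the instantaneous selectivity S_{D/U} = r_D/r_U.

0.292

S_{D/U} = r_D/r_U = (k₁·C_A^1.5)/(k₂·C_A) = (k₁/k₂)·C_A^0.5.
= (0.216×0.2020^1.5) / (0.333×0.2020) = 0.01961/0.06727 = 0.292.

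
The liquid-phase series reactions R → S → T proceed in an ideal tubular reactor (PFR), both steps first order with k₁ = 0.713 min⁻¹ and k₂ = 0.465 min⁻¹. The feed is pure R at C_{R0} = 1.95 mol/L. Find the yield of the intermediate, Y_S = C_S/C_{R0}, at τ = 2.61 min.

The intermediate concentration in a first-order A→B→C sequence is C_S = k₁C_{R0}(e^(−k₁τ) − e^(−k₂τ))/(k₂−k₁).
e^(−k₁τ) = e^(−0.713×2.61) = e^(−1.861) = 0.1555; e^(−k₂τ) = e^(−1.214) = 0.2971.
C_S = 0.713×1.95/(0.465−0.713) × (0.1555−0.2971) = (-5.606)×(-0.1416) = 0.7937 mol/L.
Y_S = C_S/C_{R0} = 0.7937/1.95 = 0.407.

0.407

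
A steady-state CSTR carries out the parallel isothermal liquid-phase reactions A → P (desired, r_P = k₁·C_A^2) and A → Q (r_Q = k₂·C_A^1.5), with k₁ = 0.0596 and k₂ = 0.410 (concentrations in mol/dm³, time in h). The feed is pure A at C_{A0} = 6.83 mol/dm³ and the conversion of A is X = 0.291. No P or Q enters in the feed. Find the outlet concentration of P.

Exit C_A = C_{A0}(1−X) = 6.83×0.709 = 4.842 mol/dm³.
A CSTR operates uniformly at the exit composition, giving r_P = 1.398 and r_Q = 4.369 (each k·C_A^n at C_A = 4.842).
Fraction of consumed A going to P: r_P/(r_P+r_Q) = 0.2424.
C_P = 0.2424·C_{A0}·X = 0.2424×6.83×0.291 = 0.482 mol/dm³.

0.482 mol/dm³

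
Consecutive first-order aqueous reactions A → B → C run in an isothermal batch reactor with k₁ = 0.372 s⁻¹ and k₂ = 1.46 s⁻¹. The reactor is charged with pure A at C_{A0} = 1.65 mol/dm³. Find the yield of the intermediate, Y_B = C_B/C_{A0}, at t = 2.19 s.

0.137

Solving the coupled first-order balances gives C_B(t) = [k₁/(k₂−k₁)]·C_{A0}·(e^(−k₁t) − e^(−k₂t)).
e^(−k₁t) = e^(−0.372×2.19) = e^(−0.8147) = 0.4428; e^(−k₂t) = e^(−3.197) = 0.04087.
C_B = 0.372×1.65/(1.46−0.372) × (0.4428−0.04087) = 0.5642×0.4019 = 0.2267 mol/dm³.
Y_B = C_B/C_{A0} = 0.2267/1.65 = 0.137.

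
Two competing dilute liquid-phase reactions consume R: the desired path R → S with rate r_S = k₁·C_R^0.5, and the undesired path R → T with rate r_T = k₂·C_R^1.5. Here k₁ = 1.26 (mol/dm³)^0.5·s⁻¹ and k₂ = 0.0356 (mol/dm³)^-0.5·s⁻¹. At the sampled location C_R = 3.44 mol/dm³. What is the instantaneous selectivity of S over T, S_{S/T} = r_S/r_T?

S_{S/T} = r_S/r_T = (k₁·C_R^0.5)/(k₂·C_R^1.5) = (k₁/k₂)·C_R⁻¹.
= (1.26×3.440^0.5) / (0.0356×3.440^1.5) = 2.337/0.2271 = 10.3.

10.3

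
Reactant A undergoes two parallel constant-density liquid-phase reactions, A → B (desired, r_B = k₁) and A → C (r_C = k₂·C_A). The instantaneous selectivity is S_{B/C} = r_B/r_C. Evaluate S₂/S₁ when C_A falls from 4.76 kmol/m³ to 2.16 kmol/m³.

2.20

S_{B/C} = (k₁/k₂)·C_A⁻¹, so S₂/S₁ = (C_{A,2}/C_{A,1})⁻¹.
= 4.76/2.16 = 2.20.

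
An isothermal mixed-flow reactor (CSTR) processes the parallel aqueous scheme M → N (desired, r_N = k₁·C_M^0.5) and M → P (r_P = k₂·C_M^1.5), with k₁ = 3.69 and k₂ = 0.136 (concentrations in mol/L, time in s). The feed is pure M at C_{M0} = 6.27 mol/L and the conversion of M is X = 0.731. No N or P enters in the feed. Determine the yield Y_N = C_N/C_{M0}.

0.688

Exit C_M = C_{M0}(1−X) = 6.27×0.269 = 1.687 mol/L.
Rates in a CSTR are evaluated at the outlet concentration: r_N = 3.69×1.687^0.5 = 4.792, r_P = 0.136×1.687^1.5 = 0.2979.
Fraction of consumed M going to N: r_N/(r_N+r_P) = 0.9415.
C_N = 0.9415·C_{M0}·X = 0.9415×6.27×0.731 = 4.32 mol/L; Y_N = C_N/C_{M0} = 0.688.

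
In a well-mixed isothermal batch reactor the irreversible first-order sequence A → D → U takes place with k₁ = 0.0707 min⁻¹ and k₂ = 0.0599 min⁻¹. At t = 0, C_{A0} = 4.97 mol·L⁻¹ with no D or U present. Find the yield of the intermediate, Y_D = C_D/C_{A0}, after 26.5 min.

The intermediate concentration in a first-order A→B→C sequence is C_D = k₁C_{A0}(e^(−k₁t) − e^(−k₂t))/(k₂−k₁).
e^(−k₁t) = e^(−0.0707×26.5) = e^(−1.874) = 0.1536; e^(−k₂t) = e^(−1.587) = 0.2045.
C_D = 0.0707×4.97/(0.0599−0.0707) × (0.1536−0.2045) = (-32.54)×(-0.05089) = 1.656 mol·L⁻¹.
Y_D = C_D/C_{A0} = 1.656/4.97 = 0.333.

0.333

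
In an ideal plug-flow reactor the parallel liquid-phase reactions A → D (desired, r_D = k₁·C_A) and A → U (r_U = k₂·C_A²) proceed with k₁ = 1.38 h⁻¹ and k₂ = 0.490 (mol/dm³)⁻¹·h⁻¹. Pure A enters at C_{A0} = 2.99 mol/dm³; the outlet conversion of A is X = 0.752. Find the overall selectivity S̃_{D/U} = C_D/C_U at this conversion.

1.59

C_A = C_{A0}(1−X) = 0.7415 mol/dm³.
Along a PFR/batch, dC_D/dC_A = −r_D/(r_D+r_U) = −k₁/(k₁+k₂·C_A).
Integrating from C_{A0} to C_A: C_D = (1.38/0.490)·ln[(1.38+0.490·2.99)/(1.38+0.490·0.742)] = 2.816·ln(2.845/1.743) = 1.379 mol/dm³.
C_U = (C_{A0}−C_A)−C_D = 0.8691 mol/dm³; S̃_{D/U} = 1.379/0.8691 = 1.59.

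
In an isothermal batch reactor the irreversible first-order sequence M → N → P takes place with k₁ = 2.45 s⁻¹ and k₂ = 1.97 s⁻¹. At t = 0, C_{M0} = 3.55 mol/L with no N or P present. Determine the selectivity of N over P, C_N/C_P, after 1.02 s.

For first-order series with pure M initially, C_N(t) = k₁C_{M0}/(k₂−k₁)·(e^(−k₁t) − e^(−k₂t)).
e^(−k₁t) = e^(−2.45×1.02) = e^(−2.499) = 0.08217; e^(−k₂t) = e^(−2.009) = 0.1341.
C_N = 2.45×3.55/(1.97−2.45) × (0.08217−0.1341) = (-18.12)×(-0.05190) = 0.9405 mol/L.
C_M = C_{M0}e^(−k₁t) = 0.2917 mol/L, so C_P = C_{M0}−C_M−C_N = 2.318 mol/L; C_N/C_P = 0.406.

0.406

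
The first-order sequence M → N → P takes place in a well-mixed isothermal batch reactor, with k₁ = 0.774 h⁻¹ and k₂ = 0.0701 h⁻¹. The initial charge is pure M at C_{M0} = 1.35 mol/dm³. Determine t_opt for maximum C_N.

3.41 h

Setting dC_N/dt = 0 gives t_opt = ln(k₂/k₁)/(k₂−k₁).
= ln(0.0701/0.774)/(0.0701−0.774) = ln(0.09057)/-0.7039 = -2.402/-0.7039 = 3.41 h.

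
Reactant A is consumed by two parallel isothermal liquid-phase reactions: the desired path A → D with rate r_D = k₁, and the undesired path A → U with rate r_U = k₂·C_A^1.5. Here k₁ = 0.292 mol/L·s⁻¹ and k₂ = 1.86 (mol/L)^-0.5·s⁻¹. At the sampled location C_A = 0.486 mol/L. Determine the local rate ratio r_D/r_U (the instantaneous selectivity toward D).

0.463

S_{D/U} = r_D/r_U = (k₁)/(k₂·C_A^1.5) = (k₁/k₂)·C_A^-1.5.
= (0.292) / (1.86×0.4860^1.5) = 0.2920/0.6302 = 0.463.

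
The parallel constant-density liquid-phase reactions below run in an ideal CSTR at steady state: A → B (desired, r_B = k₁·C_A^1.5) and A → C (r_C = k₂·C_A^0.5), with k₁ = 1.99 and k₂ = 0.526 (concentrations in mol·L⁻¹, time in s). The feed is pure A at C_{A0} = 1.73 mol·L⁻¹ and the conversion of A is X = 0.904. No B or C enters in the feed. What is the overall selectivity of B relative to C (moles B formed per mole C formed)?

Exit C_A = C_{A0}(1−X) = 1.73×0.0960 = 0.1661 mol·L⁻¹.
In a CSTR the entire volume is at exit conditions, so r_B = 1.99×0.1661^1.5 = 0.1347 and r_C = 0.526×0.1661^0.5 = 0.2144.
Overall selectivity = C_B/C_C = r_Bτ/(r_Cτ) = r_B/r_C = 0.628.

0.628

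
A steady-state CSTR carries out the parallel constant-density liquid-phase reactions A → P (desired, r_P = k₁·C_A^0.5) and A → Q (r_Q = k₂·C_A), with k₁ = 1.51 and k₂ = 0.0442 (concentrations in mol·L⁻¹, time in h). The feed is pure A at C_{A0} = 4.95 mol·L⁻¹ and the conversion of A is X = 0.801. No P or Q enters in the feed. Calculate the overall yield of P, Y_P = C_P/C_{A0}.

Exit C_A = C_{A0}(1−X) = 4.95×0.199 = 0.9850 mol·L⁻¹.
In a CSTR the entire volume is at exit conditions, so r_P = 1.51×0.9850^0.5 = 1.499 and r_Q = 0.0442×0.9850 = 0.04354.
Fraction of consumed A going to P: r_P/(r_P+r_Q) = 0.9718.
C_P = 0.9718·C_{A0}·X = 0.9718×4.95×0.801 = 3.85 mol·L⁻¹; Y_P = C_P/C_{A0} = 0.778.

0.778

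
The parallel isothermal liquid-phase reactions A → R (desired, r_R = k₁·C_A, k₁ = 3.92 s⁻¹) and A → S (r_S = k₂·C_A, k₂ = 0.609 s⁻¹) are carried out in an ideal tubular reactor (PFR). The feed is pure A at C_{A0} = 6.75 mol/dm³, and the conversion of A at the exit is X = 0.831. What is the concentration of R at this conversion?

C_A = C_{A0}(1−X) = 1.141 mol/dm³.
Both paths are first order in A, so the instantaneous fraction to R is constant: dC_R/d(−C_A) = k₁/(k₁+k₂) = 0.8655.
C_R = 0.8655·(C_{A0}−C_A) = 0.8655×5.609 = 4.85 mol/dm³.

4.85 mol/dm³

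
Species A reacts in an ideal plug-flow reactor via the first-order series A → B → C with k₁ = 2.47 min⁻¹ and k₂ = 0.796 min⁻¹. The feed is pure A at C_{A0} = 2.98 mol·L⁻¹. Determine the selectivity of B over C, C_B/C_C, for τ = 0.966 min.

1.52

The intermediate concentration in a first-order A→B→C sequence is C_B = k₁C_{A0}(e^(−k₁τ) − e^(−k₂τ))/(k₂−k₁).
e^(−k₁τ) = e^(−2.47×0.966) = e^(−2.386) = 0.09200; e^(−k₂τ) = e^(−0.7689) = 0.4635.
C_B = 2.47×2.98/(0.796−2.47) × (0.09200−0.4635) = (-4.397)×(-0.3715) = 1.634 mol·L⁻¹.
C_A = C_{A0}e^(−k₁τ) = 0.2741 mol·L⁻¹, so C_C = C_{A0}−C_A−C_B = 1.072 mol·L⁻¹; C_B/C_C = 1.52.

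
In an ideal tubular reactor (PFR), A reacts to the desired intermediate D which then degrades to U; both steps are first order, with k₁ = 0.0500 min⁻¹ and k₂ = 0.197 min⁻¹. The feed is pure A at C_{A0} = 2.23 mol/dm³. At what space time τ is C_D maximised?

The intermediate peaks when r₁ = r₂, i.e. k₁e^(−k₁τ) = k₂e^(−k₂τ), giving τ_opt = ln(k₂/k₁)/(k₂−k₁).
= ln(0.197/0.0500)/(0.197−0.0500) = ln(3.940)/0.1470 = 1.371/0.1470 = 9.33 min.

9.33 min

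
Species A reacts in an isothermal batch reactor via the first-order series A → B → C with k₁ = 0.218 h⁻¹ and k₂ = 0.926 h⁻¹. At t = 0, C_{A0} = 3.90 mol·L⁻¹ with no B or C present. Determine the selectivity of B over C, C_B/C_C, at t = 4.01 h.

0.262

The intermediate concentration in a first-order A→B→C sequence is C_B = k₁C_{A0}(e^(−k₁t) − e^(−k₂t))/(k₂−k₁).
e^(−k₁t) = e^(−0.218×4.01) = e^(−0.8742) = 0.4172; e^(−k₂t) = e^(−3.713) = 0.02440.
C_B = 0.218×3.90/(0.926−0.218) × (0.4172−0.02440) = 1.201×0.3928 = 0.4717 mol·L⁻¹.
C_A = C_{A0}e^(−k₁t) = 1.627 mol·L⁻¹, so C_C = C_{A0}−C_A−C_B = 1.801 mol·L⁻¹; C_B/C_C = 0.262.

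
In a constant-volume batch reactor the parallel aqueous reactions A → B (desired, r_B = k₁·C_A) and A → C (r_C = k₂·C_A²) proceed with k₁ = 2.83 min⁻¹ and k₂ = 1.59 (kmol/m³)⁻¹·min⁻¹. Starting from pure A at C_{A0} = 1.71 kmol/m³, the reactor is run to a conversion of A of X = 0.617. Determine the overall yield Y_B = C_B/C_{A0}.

0.375

C_A = C_{A0}(1−X) = 0.6549 kmol/m³.
Along a PFR/batch, dC_B/dC_A = −r_B/(r_B+r_C) = −k₁/(k₁+k₂·C_A).
Integrating from C_{A0} to C_A: C_B = (2.83/1.59)·ln[(2.83+1.59·1.71)/(2.83+1.59·0.655)] = 1.780·ln(5.549/3.871) = 0.6408 kmol/m³.
Y_B = C_B/C_{A0} = 0.6408/1.71 = 0.375.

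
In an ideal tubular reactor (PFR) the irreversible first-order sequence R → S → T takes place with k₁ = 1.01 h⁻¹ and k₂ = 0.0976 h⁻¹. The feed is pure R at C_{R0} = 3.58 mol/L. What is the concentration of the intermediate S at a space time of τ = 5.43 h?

2.32 mol/L

Solving the coupled first-order balances gives C_S(τ) = [k₁/(k₂−k₁)]·C_{R0}·(e^(−k₁τ) − e^(−k₂τ)).
e^(−k₁τ) = e^(−1.01×5.43) = e^(−5.484) = 0.004151; e^(−k₂τ) = e^(−0.5300) = 0.5886.
C_S = 1.01×3.58/(0.0976−1.01) × (0.004151−0.5886) = (-3.963)×(-0.5845) = 2.316 mol/L.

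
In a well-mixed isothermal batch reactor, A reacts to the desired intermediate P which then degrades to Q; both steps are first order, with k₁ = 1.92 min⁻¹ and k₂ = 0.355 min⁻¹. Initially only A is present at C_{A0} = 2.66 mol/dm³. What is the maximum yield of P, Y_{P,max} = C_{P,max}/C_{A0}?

0.682

At the optimum, C_{P,max}/C_{A0} = (k₁/k₂)^[k₂/(k₂−k₁)].
= (1.92/0.355)^(0.355/(0.355−1.92)) = (5.408)^(-0.2268) = 0.6819.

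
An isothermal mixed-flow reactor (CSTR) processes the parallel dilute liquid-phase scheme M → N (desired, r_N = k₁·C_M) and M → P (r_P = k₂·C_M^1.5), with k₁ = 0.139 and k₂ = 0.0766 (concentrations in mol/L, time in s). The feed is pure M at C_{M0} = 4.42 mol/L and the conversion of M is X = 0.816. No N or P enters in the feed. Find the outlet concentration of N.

2.41 mol/L

Exit C_M = C_{M0}(1−X) = 4.42×0.184 = 0.8133 mol/L.
Rates in a CSTR are evaluated at the outlet concentration: r_N = 0.139×0.8133 = 0.1130, r_P = 0.0766×0.8133^1.5 = 0.05618.
Fraction of consumed M going to N: r_N/(r_N+r_P) = 0.6680.
C_N = 0.6680·C_{M0}·X = 0.6680×4.42×0.816 = 2.41 mol/L.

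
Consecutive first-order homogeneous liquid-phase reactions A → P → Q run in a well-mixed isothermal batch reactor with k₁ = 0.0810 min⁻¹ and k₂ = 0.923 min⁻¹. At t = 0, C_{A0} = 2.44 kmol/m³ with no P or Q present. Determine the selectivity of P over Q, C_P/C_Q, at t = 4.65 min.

0.260

Solving the coupled first-order balances gives C_P(t) = [k₁/(k₂−k₁)]·C_{A0}·(e^(−k₁t) − e^(−k₂t)).
e^(−k₁t) = e^(−0.0810×4.65) = e^(−0.3767) = 0.6862; e^(−k₂t) = e^(−4.292) = 0.01368.
C_P = 0.0810×2.44/(0.923−0.0810) × (0.6862−0.01368) = 0.2347×0.6725 = 0.1578 kmol/m³.
C_A = C_{A0}e^(−k₁t) = 1.674 kmol/m³, so C_Q = C_{A0}−C_A−C_P = 0.6079 kmol/m³; C_P/C_Q = 0.260.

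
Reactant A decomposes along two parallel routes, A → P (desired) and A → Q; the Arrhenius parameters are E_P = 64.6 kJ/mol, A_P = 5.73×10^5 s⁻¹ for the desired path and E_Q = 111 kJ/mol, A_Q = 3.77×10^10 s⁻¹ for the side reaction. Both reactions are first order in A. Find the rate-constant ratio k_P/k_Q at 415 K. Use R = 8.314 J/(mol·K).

k_P/k_Q = (A_P/A_Q)·exp[−(E_P−E_Q)/(RT)] = (A_P/A_Q)·exp[(E_Q−E_P)/(RT)].
(E_Q−E_P)/(RT) = (111−64.6)×10³/(8.314×415) = 46400/3450 = 13.45.
k_P/k_Q = (5.73×10^5/3.77×10^10)·exp(13.45) = 1.520×10^-5 × 6.925×10^5 = 10.5.
Since E_P < E_Q, lowering the temperature improves selectivity toward P.

10.5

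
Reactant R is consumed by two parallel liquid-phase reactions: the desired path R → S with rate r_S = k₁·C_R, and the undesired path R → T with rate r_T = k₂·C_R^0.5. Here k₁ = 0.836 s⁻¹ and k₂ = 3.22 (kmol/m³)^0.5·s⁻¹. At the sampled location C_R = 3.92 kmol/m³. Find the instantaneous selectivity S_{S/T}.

0.514

S_{S/T} = r_S/r_T = (k₁·C_R)/(k₂·C_R^0.5) = (k₁/k₂)·C_R^0.5.
= (0.836×3.920) / (3.22×3.920^0.5) = 3.277/6.375 = 0.514.
Since the desired path is higher order in R, keeping C_R high (PFR or concentrated feed) favours S.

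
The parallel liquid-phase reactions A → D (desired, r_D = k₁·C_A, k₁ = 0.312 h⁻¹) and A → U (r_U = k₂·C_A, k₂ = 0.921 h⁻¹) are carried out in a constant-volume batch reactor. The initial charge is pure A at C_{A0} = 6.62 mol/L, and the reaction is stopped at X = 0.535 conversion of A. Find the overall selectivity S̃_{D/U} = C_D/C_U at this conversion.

0.339

C_A = C_{A0}(1−X) = 3.078 mol/L.
Both paths are first order in A, so the instantaneous fraction to D is constant: dC_D/d(−C_A) = k₁/(k₁+k₂) = 0.2530.
C_D = 0.2530·(C_{A0}−C_A) = 0.2530×3.542 = 0.896 mol/L.
C_U = (C_{A0}−C_A)−C_D = 2.646 mol/L; S̃_{D/U} = 0.8962/2.646 = 0.339.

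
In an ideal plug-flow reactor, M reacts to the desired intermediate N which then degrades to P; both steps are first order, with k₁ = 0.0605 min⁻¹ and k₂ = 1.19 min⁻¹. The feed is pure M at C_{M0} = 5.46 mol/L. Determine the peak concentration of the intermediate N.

At the optimum, C_{N,max}/C_{M0} = (k₁/k₂)^[k₂/(k₂−k₁)].
= (0.0605/1.19)^(1.19/(1.19−0.0605)) = (0.05084)^(1.054) = 0.04334.
C_{N,max} = 0.04334×5.46 = 0.237 mol/L.

0.237 mol/L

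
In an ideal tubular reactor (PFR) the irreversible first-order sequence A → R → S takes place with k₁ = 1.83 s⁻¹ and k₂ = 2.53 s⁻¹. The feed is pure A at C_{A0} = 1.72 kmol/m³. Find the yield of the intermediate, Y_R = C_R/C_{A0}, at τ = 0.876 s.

For first-order series with pure A initially, C_R(τ) = k₁C_{A0}/(k₂−k₁)·(e^(−k₁τ) − e^(−k₂τ)).
e^(−k₁τ) = e^(−1.83×0.876) = e^(−1.603) = 0.2013; e^(−k₂τ) = e^(−2.216) = 0.1090.
C_R = 1.83×1.72/(2.53−1.83) × (0.2013−0.1090) = 4.497×0.09226 = 0.4149 kmol/m³.
Y_R = C_R/C_{A0} = 0.4149/1.72 = 0.241.

0.241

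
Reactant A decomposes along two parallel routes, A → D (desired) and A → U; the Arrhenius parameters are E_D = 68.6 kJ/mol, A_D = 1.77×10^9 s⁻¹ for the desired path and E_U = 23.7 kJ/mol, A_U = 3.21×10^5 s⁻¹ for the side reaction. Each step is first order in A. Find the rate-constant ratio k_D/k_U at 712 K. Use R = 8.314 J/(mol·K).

2.80

With equal orders, S_{D/U} = k_D/k_U = (A_D/A_U)·exp[(E_U−E_D)/(RT)].
(E_U−E_D)/(RT) = (23.7−68.6)×10³/(8.314×712) = -44900/5920 = -7.585.
k_D/k_U = (1.77×10^9/3.21×10^5)·exp(-7.585) = 5514 × 5.080×10^-4 = 2.80.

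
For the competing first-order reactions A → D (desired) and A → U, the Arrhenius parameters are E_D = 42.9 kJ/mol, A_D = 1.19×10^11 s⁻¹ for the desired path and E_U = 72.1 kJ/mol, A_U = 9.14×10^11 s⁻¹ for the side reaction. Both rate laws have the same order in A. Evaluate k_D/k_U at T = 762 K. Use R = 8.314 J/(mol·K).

13.1

Since both paths have the same order in A, the concentration cancels and S_{D/U} = k_D/k_U = (A_D/A_U)·exp[(E_U−E_D)/(RT)].
(E_U−E_D)/(RT) = (72.1−42.9)×10³/(8.314×762) = 29200/6335 = 4.609.
k_D/k_U = (1.19×10^11/9.14×10^11)·exp(4.609) = 0.1302 × 100.4 = 13.1.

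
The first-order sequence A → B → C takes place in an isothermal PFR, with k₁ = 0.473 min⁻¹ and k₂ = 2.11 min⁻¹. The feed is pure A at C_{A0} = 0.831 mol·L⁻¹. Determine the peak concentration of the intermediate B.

0.121 mol·L⁻¹

At the optimum, C_{B,max}/C_{A0} = (k₁/k₂)^[k₂/(k₂−k₁)].
= (0.473/2.11)^(2.11/(2.11−0.473)) = (0.2242)^(1.289) = 0.1455.
C_{B,max} = 0.1455×0.831 = 0.121 mol·L⁻¹.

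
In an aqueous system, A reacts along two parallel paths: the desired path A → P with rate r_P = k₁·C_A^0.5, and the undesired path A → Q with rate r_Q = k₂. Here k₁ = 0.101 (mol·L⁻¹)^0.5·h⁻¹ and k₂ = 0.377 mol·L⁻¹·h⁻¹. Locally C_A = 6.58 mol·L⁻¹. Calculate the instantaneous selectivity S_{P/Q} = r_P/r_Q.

S_{P/Q} = r_P/r_Q = (k₁·C_A^0.5)/(k₂) = (k₁/k₂)·C_A^0.5.
= (0.101×6.580^0.5) / (0.377) = 0.2591/0.3770 = 0.687.

0.687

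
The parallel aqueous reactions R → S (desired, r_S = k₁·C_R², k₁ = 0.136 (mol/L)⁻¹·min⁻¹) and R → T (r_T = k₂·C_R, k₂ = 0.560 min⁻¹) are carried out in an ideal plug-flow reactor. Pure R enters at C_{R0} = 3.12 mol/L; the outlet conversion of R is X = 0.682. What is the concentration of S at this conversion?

0.694 mol/L

C_R = C_{R0}(1−X) = 0.9922 mol/L.
Along a PFR/batch, dC_T/dC_R = −r_T/(r_S+r_T) = −k₂/(k₂+k₁·C_R).
Integrating from C_{R0} to C_R: C_T = (0.560/0.136)·ln[(0.560+0.136·3.12)/(0.560+0.136·0.992)] = 4.118·ln(0.9843/0.6949) = 1.433 mol/L.
Then C_S = (C_{R0}−C_R) − C_T = 2.128 − 1.433 = 0.6943 mol/L.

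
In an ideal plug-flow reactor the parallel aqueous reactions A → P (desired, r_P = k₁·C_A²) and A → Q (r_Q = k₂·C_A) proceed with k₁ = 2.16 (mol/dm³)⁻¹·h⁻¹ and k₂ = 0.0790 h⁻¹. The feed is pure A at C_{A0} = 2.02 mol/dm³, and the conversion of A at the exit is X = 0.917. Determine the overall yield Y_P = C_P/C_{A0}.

C_A = C_{A0}(1−X) = 0.1677 mol/dm³.
Along a PFR/batch, dC_Q/dC_A = −r_Q/(r_P+r_Q) = −k₂/(k₂+k₁·C_A).
Integrating from C_{A0} to C_A: C_Q = (0.0790/2.16)·ln[(0.0790+2.16·2.02)/(0.0790+2.16·0.168)] = 0.03657·ln(4.442/0.4411) = 0.08447 mol/dm³.
Then C_P = (C_{A0}−C_A) − C_Q = 1.852 − 0.08447 = 1.768 mol/dm³.
Y_P = C_P/C_{A0} = 1.768/2.02 = 0.875.

0.875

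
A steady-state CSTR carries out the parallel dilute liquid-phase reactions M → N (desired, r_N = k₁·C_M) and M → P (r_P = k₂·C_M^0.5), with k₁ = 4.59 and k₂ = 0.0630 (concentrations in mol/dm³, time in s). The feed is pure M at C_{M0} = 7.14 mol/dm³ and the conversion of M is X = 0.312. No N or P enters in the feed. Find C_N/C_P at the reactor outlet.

Exit C_M = C_{M0}(1−X) = 7.14×0.688 = 4.912 mol/dm³.
In a CSTR the entire volume is at exit conditions, so r_N = 4.59×4.912 = 22.55 and r_P = 0.0630×4.912^0.5 = 0.1396.
Overall selectivity = C_N/C_P = r_Nτ/(r_Pτ) = r_N/r_P = 161.

161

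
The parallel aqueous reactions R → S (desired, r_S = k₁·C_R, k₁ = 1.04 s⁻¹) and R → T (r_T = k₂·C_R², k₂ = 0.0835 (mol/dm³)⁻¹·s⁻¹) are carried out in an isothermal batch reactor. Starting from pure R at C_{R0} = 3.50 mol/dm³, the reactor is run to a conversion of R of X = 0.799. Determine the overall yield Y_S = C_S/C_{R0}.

C_R = C_{R0}(1−X) = 0.7035 mol/dm³.
Along a PFR/batch, dC_S/dC_R = −r_S/(r_S+r_T) = −k₁/(k₁+k₂·C_R).
Integrating from C_{R0} to C_R: C_S = (1.04/0.0835)·ln[(1.04+0.0835·3.50)/(1.04+0.0835·0.703)] = 12.46·ln(1.332/1.099) = 2.400 mol/dm³.
Y_S = C_S/C_{R0} = 2.400/3.50 = 0.686.

0.686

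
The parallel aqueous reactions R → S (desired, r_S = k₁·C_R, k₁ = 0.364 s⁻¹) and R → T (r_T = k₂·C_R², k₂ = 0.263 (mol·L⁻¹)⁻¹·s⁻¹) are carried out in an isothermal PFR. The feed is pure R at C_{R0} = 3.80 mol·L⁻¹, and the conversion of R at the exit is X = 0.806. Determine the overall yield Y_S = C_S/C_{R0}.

0.325

C_R = C_{R0}(1−X) = 0.7372 mol·L⁻¹.
Along a PFR/batch, dC_S/dC_R = −r_S/(r_S+r_T) = −k₁/(k₁+k₂·C_R).
Integrating from C_{R0} to C_R: C_S = (0.364/0.263)·ln[(0.364+0.263·3.80)/(0.364+0.263·0.737)] = 1.384·ln(1.363/0.5579) = 1.237 mol·L⁻¹.
Y_S = C_S/C_{R0} = 1.237/3.80 = 0.325.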